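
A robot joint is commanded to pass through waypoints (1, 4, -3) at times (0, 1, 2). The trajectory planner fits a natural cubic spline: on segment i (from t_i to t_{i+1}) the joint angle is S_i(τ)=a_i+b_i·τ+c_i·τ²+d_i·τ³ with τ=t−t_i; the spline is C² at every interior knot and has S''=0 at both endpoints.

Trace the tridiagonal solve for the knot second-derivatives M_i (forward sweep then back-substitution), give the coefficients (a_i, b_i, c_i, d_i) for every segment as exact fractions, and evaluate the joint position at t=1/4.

  seg 0: a=1 b=11/2 c=0 d=-5/2
  seg 1: a=4 b=-2 c=-15/2 d=5/2
S(1/4) = 299/128

Δ: Δ0=3, Δ1=-7
row 1: diag=4, rhs=-60; c'=1/4, d'=-15
back: M1=-15
M: M0=0, M1=-15, M2=0
seg 0: a=1, c=M0/2=0, d=(M1−M0)/(6·1)=-5/2, b=Δ0−h0·(2M0+M1)/6=11/2
seg 1: a=4, c=M1/2=-15/2, d=(M2−M1)/(6·1)=5/2, b=Δ1−h1·(2M1+M2)/6=-2
t_q=1/4 → seg 0, τ=1/4; S=1+11/2·τ+0·τ²+-5/2·τ³=299/128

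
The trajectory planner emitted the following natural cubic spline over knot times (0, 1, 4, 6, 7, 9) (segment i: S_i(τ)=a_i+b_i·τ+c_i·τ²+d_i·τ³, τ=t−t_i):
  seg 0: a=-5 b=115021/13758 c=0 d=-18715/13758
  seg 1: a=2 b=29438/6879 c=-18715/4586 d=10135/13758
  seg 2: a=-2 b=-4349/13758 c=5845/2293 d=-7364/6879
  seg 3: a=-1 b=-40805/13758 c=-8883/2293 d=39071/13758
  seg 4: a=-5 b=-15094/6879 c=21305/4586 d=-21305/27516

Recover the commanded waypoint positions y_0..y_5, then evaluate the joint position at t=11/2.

y_0=-5 y_1=2 y_2=-2 y_3=-1 y_4=-5 y_5=3
S(11/2) = -1613/4586

y_0 = S_0(0) = a_0 = -5
y_1 = S_1(0) = a_1 = 2
y_2 = S_2(0) = a_2 = -2
y_3 = S_3(0) = a_3 = -1
y_4 = S_4(0) = a_4 = -5
y_5 = S_4(2) = 3
t_q=11/2 is in segment 2 (τ=3/2); S_2(τ)=-1613/4586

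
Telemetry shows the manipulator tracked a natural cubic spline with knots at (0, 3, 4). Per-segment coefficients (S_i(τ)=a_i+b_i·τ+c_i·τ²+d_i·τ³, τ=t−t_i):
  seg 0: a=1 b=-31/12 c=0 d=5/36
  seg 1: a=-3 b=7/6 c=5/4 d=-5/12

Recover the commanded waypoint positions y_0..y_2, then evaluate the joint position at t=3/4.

y_0 = S_0(0) = a_0 = 1
y_1 = S_1(0) = a_1 = -3
y_2 = S_1(1) = -1
t_q=3/4 is in segment 0 (τ=3/4); S_0(τ)=-225/256

y_0=1 y_1=-3 y_2=-1
S(3/4) = -225/256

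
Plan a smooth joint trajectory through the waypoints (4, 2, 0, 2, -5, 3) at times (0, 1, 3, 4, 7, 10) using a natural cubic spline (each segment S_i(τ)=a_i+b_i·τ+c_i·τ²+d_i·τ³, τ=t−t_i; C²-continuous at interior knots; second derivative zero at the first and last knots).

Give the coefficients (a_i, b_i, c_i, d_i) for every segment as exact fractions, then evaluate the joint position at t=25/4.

Δ: Δ0=-2, Δ1=-1, Δ2=2, Δ3=-7/3, Δ4=8/3
row 1: diag=6, rhs=6; c'=1/3, d'=1
row 2: denom=6−2·1/3=16/3; d'=(18−2·1)/(16/3)=3
row 3: denom=8−1·3/16=125/16; d'=(-26−1·3)/(125/16)=-464/125
row 4: denom=12−3·48/125=1356/125; d'=(30−3·-464/125)/(1356/125)=857/226
back: M4=857/226
back: M3=-464/125−48/125·857/226=-584/113
back: M2=3−3/16·-584/113=897/226
back: M1=1−1/3·897/226=-73/226
M: M0=0, M1=-73/226, M2=897/226, M3=-584/113, M4=857/226, M5=0
seg 0: a=4, c=M0/2=0, d=(M1−M0)/(6·1)=-73/1356, b=Δ0−h0·(2M0+M1)/6=-2639/1356
seg 1: a=2, c=M1/2=-73/452, d=(M2−M1)/(6·2)=485/1356, b=Δ1−h1·(2M1+M2)/6=-1429/678
seg 2: a=0, c=M2/2=897/452, d=(M3−M2)/(6·1)=-2065/1356, b=Δ2−h2·(2M2+M3)/6=1043/678
seg 3: a=2, c=M3/2=-292/113, d=(M4−M3)/(6·3)=225/452, b=Δ3−h3·(2M3+M4)/6=1273/1356
seg 4: a=-5, c=M4/2=857/452, d=(M5−M4)/(6·3)=-857/4068, b=Δ4−h4·(2M4+M5)/6=-763/678
t_q=25/4 → seg 3, τ=9/4; S=2+1273/1356·τ+-292/113·τ²+225/452·τ³=-95447/28928

  seg 0: a=4 b=-2639/1356 c=0 d=-73/1356
  seg 1: a=2 b=-1429/678 c=-73/452 d=485/1356
  seg 2: a=0 b=1043/678 c=897/452 d=-2065/1356
  seg 3: a=2 b=1273/1356 c=-292/113 d=225/452
  seg 4: a=-5 b=-763/678 c=857/452 d=-857/4068
S(25/4) = -95447/28928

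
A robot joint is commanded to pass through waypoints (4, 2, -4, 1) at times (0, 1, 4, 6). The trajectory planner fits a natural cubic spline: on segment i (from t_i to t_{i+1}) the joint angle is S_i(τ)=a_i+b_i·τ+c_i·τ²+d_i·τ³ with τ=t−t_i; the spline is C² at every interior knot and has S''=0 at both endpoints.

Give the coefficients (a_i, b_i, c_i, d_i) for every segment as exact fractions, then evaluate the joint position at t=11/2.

Δ: Δ0=-2, Δ1=-2, Δ2=5/2
row 1: diag=8, rhs=0; c'=3/8, d'=0
row 2: denom=10−3·3/8=71/8; d'=(27−3·0)/(71/8)=216/71
back: M2=216/71
back: M1=0−3/8·216/71=-81/71
M: M0=0, M1=-81/71, M2=216/71, M3=0
seg 0: a=4, c=M0/2=0, d=(M1−M0)/(6·1)=-27/142, b=Δ0−h0·(2M0+M1)/6=-257/142
seg 1: a=2, c=M1/2=-81/142, d=(M2−M1)/(6·3)=33/142, b=Δ1−h1·(2M1+M2)/6=-169/71
seg 2: a=-4, c=M2/2=108/71, d=(M3−M2)/(6·2)=-18/71, b=Δ2−h2·(2M2+M3)/6=67/142
t_q=11/2 → seg 2, τ=3/2; S=-4+67/142·τ+108/71·τ²+-18/71·τ³=-103/142

  seg 0: a=4 b=-257/142 c=0 d=-27/142
  seg 1: a=2 b=-169/71 c=-81/142 d=33/142
  seg 2: a=-4 b=67/142 c=108/71 d=-18/71
S(11/2) = -103/142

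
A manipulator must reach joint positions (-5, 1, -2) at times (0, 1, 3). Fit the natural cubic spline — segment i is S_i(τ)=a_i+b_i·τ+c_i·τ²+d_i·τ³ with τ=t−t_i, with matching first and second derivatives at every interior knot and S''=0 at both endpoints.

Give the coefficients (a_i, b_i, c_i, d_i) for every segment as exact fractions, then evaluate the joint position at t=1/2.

  seg 0: a=-5 b=29/4 c=0 d=-5/4
  seg 1: a=1 b=7/2 c=-15/4 d=5/8
S(1/2) = -49/32

Δ: Δ0=6, Δ1=-3/2
row 1: diag=6, rhs=-45; c'=1/3, d'=-15/2
back: M1=-15/2
M: M0=0, M1=-15/2, M2=0
seg 0: a=-5, c=M0/2=0, d=(M1−M0)/(6·1)=-5/4, b=Δ0−h0·(2M0+M1)/6=29/4
seg 1: a=1, c=M1/2=-15/4, d=(M2−M1)/(6·2)=5/8, b=Δ1−h1·(2M1+M2)/6=7/2
t_q=1/2 → seg 0, τ=1/2; S=-5+29/4·τ+0·τ²+-5/4·τ³=-49/32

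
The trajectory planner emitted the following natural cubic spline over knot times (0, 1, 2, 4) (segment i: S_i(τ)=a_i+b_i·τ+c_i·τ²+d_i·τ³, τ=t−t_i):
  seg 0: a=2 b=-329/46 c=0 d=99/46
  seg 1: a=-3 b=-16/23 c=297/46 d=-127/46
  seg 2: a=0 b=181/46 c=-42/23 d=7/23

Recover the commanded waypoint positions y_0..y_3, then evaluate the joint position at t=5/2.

y_0=2 y_1=-3 y_2=0 y_3=3
S(5/2) = 285/184

y_0 = S_0(0) = a_0 = 2
y_1 = S_1(0) = a_1 = -3
y_2 = S_2(0) = a_2 = 0
y_3 = S_2(2) = 3
t_q=5/2 is in segment 2 (τ=1/2); S_2(τ)=285/184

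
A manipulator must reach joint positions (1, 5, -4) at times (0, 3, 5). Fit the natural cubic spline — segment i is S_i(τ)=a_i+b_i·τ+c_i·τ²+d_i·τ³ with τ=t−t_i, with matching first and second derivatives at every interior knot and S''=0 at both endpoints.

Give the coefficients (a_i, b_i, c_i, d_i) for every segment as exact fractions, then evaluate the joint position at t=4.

Δ: Δ0=4/3, Δ1=-9/2
row 1: diag=10, rhs=-35; c'=1/5, d'=-7/2
back: M1=-7/2
M: M0=0, M1=-7/2, M2=0
seg 0: a=1, c=M0/2=0, d=(M1−M0)/(6·3)=-7/36, b=Δ0−h0·(2M0+M1)/6=37/12
seg 1: a=5, c=M1/2=-7/4, d=(M2−M1)/(6·2)=7/24, b=Δ1−h1·(2M1+M2)/6=-13/6
t_q=4 → seg 1, τ=1; S=5+-13/6·τ+-7/4·τ²+7/24·τ³=11/8

  seg 0: a=1 b=37/12 c=0 d=-7/36
  seg 1: a=5 b=-13/6 c=-7/4 d=7/24
S(4) = 11/8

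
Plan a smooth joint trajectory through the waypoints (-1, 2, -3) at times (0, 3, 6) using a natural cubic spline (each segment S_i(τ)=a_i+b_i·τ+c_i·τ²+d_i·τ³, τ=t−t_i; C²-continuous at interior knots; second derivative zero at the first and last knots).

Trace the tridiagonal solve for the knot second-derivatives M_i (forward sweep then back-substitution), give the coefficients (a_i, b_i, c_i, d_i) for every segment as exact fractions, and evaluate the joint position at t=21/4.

Δ: Δ0=1, Δ1=-5/3
row 1: diag=12, rhs=-16; c'=1/4, d'=-4/3
back: M1=-4/3
M: M0=0, M1=-4/3, M2=0
seg 0: a=-1, c=M0/2=0, d=(M1−M0)/(6·3)=-2/27, b=Δ0−h0·(2M0+M1)/6=5/3
seg 1: a=2, c=M1/2=-2/3, d=(M2−M1)/(6·3)=2/27, b=Δ1−h1·(2M1+M2)/6=-1/3
t_q=21/4 → seg 1, τ=9/4; S=2+-1/3·τ+-2/3·τ²+2/27·τ³=-41/32

  seg 0: a=-1 b=5/3 c=0 d=-2/27
  seg 1: a=2 b=-1/3 c=-2/3 d=2/27
S(21/4) = -41/32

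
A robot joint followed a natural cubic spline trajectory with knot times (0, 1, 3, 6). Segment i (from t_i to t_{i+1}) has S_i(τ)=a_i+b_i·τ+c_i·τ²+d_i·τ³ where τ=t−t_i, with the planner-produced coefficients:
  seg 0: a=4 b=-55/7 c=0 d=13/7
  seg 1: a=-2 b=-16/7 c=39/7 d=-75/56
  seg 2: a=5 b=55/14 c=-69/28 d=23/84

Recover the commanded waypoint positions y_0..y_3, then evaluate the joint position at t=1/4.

y_0=4 y_1=-2 y_2=5 y_3=2
S(1/4) = 925/448

y_0 = S_0(0) = a_0 = 4
y_1 = S_1(0) = a_1 = -2
y_2 = S_2(0) = a_2 = 5
y_3 = S_2(3) = 2
t_q=1/4 is in segment 0 (τ=1/4); S_0(τ)=925/448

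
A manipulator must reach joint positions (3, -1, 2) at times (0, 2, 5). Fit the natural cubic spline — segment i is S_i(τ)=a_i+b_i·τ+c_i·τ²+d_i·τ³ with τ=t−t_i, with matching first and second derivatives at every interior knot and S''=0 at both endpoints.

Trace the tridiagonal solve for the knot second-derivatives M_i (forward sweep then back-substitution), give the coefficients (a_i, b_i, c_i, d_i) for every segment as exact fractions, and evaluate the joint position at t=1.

Δ: Δ0=-2, Δ1=1
row 1: diag=10, rhs=18; c'=3/10, d'=9/5
back: M1=9/5
M: M0=0, M1=9/5, M2=0
seg 0: a=3, c=M0/2=0, d=(M1−M0)/(6·2)=3/20, b=Δ0−h0·(2M0+M1)/6=-13/5
seg 1: a=-1, c=M1/2=9/10, d=(M2−M1)/(6·3)=-1/10, b=Δ1−h1·(2M1+M2)/6=-4/5
t_q=1 → seg 0, τ=1; S=3+-13/5·τ+0·τ²+3/20·τ³=11/20

  seg 0: a=3 b=-13/5 c=0 d=3/20
  seg 1: a=-1 b=-4/5 c=9/10 d=-1/10
S(1) = 11/20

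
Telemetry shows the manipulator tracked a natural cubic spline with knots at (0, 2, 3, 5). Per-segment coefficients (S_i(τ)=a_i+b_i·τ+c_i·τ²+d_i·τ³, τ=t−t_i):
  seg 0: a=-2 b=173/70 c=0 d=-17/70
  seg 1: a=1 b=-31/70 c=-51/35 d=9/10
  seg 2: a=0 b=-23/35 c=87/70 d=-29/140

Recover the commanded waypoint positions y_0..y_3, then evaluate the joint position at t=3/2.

y_0 = S_0(0) = a_0 = -2
y_1 = S_1(0) = a_1 = 1
y_2 = S_2(0) = a_2 = 0
y_3 = S_2(2) = 2
t_q=3/2 is in segment 0 (τ=3/2); S_0(τ)=71/80

y_0=-2 y_1=1 y_2=0 y_3=2
S(3/2) = 71/80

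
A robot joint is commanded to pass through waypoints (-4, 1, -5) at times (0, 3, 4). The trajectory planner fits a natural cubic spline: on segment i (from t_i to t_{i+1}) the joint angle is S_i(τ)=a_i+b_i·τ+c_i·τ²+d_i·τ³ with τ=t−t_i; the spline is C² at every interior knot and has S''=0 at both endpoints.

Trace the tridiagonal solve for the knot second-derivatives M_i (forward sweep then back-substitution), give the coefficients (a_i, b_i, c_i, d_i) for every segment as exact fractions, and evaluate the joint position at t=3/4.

  seg 0: a=-4 b=109/24 c=0 d=-23/72
  seg 1: a=1 b=-49/12 c=-23/8 d=23/24
S(3/4) = -373/512

Δ: Δ0=5/3, Δ1=-6
row 1: diag=8, rhs=-46; c'=1/8, d'=-23/4
back: M1=-23/4
M: M0=0, M1=-23/4, M2=0
seg 0: a=-4, c=M0/2=0, d=(M1−M0)/(6·3)=-23/72, b=Δ0−h0·(2M0+M1)/6=109/24
seg 1: a=1, c=M1/2=-23/8, d=(M2−M1)/(6·1)=23/24, b=Δ1−h1·(2M1+M2)/6=-49/12
t_q=3/4 → seg 0, τ=3/4; S=-4+109/24·τ+0·τ²+-23/72·τ³=-373/512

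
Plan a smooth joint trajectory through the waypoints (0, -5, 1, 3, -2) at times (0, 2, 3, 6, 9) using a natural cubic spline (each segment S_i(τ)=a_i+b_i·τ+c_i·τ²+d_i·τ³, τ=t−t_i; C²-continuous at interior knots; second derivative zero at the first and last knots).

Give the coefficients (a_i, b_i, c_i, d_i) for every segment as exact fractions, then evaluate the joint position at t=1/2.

Δ: Δ0=-5/2, Δ1=6, Δ2=2/3, Δ3=-5/3
row 1: diag=6, rhs=51; c'=1/6, d'=17/2
row 2: denom=8−1·1/6=47/6; d'=(-32−1·17/2)/(47/6)=-243/47
row 3: denom=12−3·18/47=510/47; d'=(-14−3·-243/47)/(510/47)=71/510
back: M3=71/510
back: M2=-243/47−18/47·71/510=-444/85
back: M1=17/2−1/6·-444/85=1593/170
M: M0=0, M1=1593/170, M2=-444/85, M3=71/510, M4=0
seg 0: a=0, c=M0/2=0, d=(M1−M0)/(6·2)=531/680, b=Δ0−h0·(2M0+M1)/6=-478/85
seg 1: a=-5, c=M1/2=1593/340, d=(M2−M1)/(6·1)=-827/340, b=Δ1−h1·(2M1+M2)/6=637/170
seg 2: a=1, c=M2/2=-222/85, d=(M3−M2)/(6·3)=547/1836, b=Δ2−h2·(2M2+M3)/6=1979/340
seg 3: a=3, c=M3/2=71/1020, d=(M4−M3)/(6·3)=-71/9180, b=Δ3−h3·(2M3+M4)/6=-307/170
t_q=1/2 → seg 0, τ=1/2; S=0+-478/85·τ+0·τ²+531/680·τ³=-2953/1088

  seg 0: a=0 b=-478/85 c=0 d=531/680
  seg 1: a=-5 b=637/170 c=1593/340 d=-827/340
  seg 2: a=1 b=1979/340 c=-222/85 d=547/1836
  seg 3: a=3 b=-307/170 c=71/1020 d=-71/9180
S(1/2) = -2953/1088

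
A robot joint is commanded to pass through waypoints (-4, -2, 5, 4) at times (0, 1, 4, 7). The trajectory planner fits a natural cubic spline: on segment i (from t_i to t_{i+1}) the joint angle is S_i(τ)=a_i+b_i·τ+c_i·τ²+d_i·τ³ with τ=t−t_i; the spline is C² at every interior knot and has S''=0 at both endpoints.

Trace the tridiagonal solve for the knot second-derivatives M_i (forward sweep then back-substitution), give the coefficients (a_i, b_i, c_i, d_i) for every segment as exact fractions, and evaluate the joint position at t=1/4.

Δ: Δ0=2, Δ1=7/3, Δ2=-1/3
row 1: diag=8, rhs=2; c'=3/8, d'=1/4
row 2: denom=12−3·3/8=87/8; d'=(-16−3·1/4)/(87/8)=-134/87
back: M2=-134/87
back: M1=1/4−3/8·-134/87=24/29
M: M0=0, M1=24/29, M2=-134/87, M3=0
seg 0: a=-4, c=M0/2=0, d=(M1−M0)/(6·1)=4/29, b=Δ0−h0·(2M0+M1)/6=54/29
seg 1: a=-2, c=M1/2=12/29, d=(M2−M1)/(6·3)=-103/783, b=Δ1−h1·(2M1+M2)/6=66/29
seg 2: a=5, c=M2/2=-67/87, d=(M3−M2)/(6·3)=67/783, b=Δ2−h2·(2M2+M3)/6=35/29
t_q=1/4 → seg 0, τ=1/4; S=-4+54/29·τ+0·τ²+4/29·τ³=-1639/464

  seg 0: a=-4 b=54/29 c=0 d=4/29
  seg 1: a=-2 b=66/29 c=12/29 d=-103/783
  seg 2: a=5 b=35/29 c=-67/87 d=67/783
S(1/4) = -1639/464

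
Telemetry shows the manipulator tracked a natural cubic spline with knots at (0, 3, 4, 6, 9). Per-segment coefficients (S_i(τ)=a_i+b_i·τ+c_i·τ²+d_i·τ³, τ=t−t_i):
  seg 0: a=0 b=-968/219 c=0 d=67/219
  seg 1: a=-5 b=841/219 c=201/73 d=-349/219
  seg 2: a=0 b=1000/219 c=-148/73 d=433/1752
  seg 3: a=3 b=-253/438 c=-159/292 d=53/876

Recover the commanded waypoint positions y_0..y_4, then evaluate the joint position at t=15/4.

y_0=0 y_1=-5 y_2=0 y_3=3 y_4=-2
S(15/4) = -5809/4672

y_0 = S_0(0) = a_0 = 0
y_1 = S_1(0) = a_1 = -5
y_2 = S_2(0) = a_2 = 0
y_3 = S_3(0) = a_3 = 3
y_4 = S_3(3) = -2
t_q=15/4 is in segment 1 (τ=3/4); S_1(τ)=-5809/4672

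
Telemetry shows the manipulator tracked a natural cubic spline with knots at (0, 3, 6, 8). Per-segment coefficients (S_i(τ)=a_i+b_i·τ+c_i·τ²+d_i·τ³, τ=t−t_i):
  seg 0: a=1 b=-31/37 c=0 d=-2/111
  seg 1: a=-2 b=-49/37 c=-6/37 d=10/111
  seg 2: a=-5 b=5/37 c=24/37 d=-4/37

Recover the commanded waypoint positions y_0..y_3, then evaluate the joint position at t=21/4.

y_0 = S_0(0) = a_0 = 1
y_1 = S_1(0) = a_1 = -2
y_2 = S_2(0) = a_2 = -5
y_3 = S_2(2) = -3
t_q=21/4 is in segment 1 (τ=9/4); S_1(τ)=-5653/1184

y_0=1 y_1=-2 y_2=-5 y_3=-3
S(21/4) = -5653/1184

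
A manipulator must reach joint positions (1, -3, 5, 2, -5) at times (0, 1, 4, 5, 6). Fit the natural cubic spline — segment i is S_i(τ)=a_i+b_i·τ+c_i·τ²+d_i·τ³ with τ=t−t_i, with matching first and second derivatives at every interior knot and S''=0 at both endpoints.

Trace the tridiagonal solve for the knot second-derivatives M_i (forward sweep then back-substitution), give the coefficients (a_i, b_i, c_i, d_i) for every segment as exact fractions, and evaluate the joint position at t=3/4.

  seg 0: a=1 b=-833/159 c=0 d=197/159
  seg 1: a=-3 b=-242/159 c=197/53 d=-41/53
  seg 2: a=5 b=-17/159 c=-172/53 d=56/159
  seg 3: a=2 b=-881/159 c=-116/53 d=116/159
S(3/4) = -8163/3392

Δ: Δ0=-4, Δ1=8/3, Δ2=-3, Δ3=-7
row 1: diag=8, rhs=40; c'=3/8, d'=5
row 2: denom=8−3·3/8=55/8; d'=(-34−3·5)/(55/8)=-392/55
row 3: denom=4−1·8/55=212/55; d'=(-24−1·-392/55)/(212/55)=-232/53
back: M3=-232/53
back: M2=-392/55−8/55·-232/53=-344/53
back: M1=5−3/8·-344/53=394/53
M: M0=0, M1=394/53, M2=-344/53, M3=-232/53, M4=0
seg 0: a=1, c=M0/2=0, d=(M1−M0)/(6·1)=197/159, b=Δ0−h0·(2M0+M1)/6=-833/159
seg 1: a=-3, c=M1/2=197/53, d=(M2−M1)/(6·3)=-41/53, b=Δ1−h1·(2M1+M2)/6=-242/159
seg 2: a=5, c=M2/2=-172/53, d=(M3−M2)/(6·1)=56/159, b=Δ2−h2·(2M2+M3)/6=-17/159
seg 3: a=2, c=M3/2=-116/53, d=(M4−M3)/(6·1)=116/159, b=Δ3−h3·(2M3+M4)/6=-881/159
t_q=3/4 → seg 0, τ=3/4; S=1+-833/159·τ+0·τ²+197/159·τ³=-8163/3392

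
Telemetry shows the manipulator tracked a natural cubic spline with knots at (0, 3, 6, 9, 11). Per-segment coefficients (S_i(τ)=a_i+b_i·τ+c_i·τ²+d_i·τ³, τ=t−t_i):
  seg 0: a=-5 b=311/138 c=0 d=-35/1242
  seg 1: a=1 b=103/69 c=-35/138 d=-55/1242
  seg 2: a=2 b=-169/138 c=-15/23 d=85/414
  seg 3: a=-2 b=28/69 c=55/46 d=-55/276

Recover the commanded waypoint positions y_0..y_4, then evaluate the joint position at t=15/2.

y_0 = S_0(0) = a_0 = -5
y_1 = S_1(0) = a_1 = 1
y_2 = S_2(0) = a_2 = 2
y_3 = S_3(0) = a_3 = -2
y_4 = S_3(2) = 2
t_q=15/2 is in segment 2 (τ=3/2); S_2(τ)=-225/368

y_0=-5 y_1=1 y_2=2 y_3=-2 y_4=2
S(15/2) = -225/368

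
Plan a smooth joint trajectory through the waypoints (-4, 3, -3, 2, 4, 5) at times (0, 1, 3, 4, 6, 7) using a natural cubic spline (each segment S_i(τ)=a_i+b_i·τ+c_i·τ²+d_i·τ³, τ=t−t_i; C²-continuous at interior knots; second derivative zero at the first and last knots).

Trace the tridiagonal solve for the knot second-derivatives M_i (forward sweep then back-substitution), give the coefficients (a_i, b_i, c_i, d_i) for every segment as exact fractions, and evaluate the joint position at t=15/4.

Δ: Δ0=7, Δ1=-3, Δ2=5, Δ3=1, Δ4=1
row 1: diag=6, rhs=-60; c'=1/3, d'=-10
row 2: denom=6−2·1/3=16/3; d'=(48−2·-10)/(16/3)=51/4
row 3: denom=6−1·3/16=93/16; d'=(-24−1·51/4)/(93/16)=-196/31
row 4: denom=6−2·32/93=494/93; d'=(0−2·-196/31)/(494/93)=588/247
back: M4=588/247
back: M3=-196/31−32/93·588/247=-1764/247
back: M2=51/4−3/16·-1764/247=3480/247
back: M1=-10−1/3·3480/247=-3630/247
M: M0=0, M1=-3630/247, M2=3480/247, M3=-1764/247, M4=588/247, M5=0
seg 0: a=-4, c=M0/2=0, d=(M1−M0)/(6·1)=-605/247, b=Δ0−h0·(2M0+M1)/6=2334/247
seg 1: a=3, c=M1/2=-1815/247, d=(M2−M1)/(6·2)=1185/494, b=Δ1−h1·(2M1+M2)/6=519/247
seg 2: a=-3, c=M2/2=1740/247, d=(M3−M2)/(6·1)=-46/13, b=Δ2−h2·(2M2+M3)/6=369/247
seg 3: a=2, c=M3/2=-882/247, d=(M4−M3)/(6·2)=196/247, b=Δ3−h3·(2M3+M4)/6=1227/247
seg 4: a=4, c=M4/2=294/247, d=(M5−M4)/(6·1)=-98/247, b=Δ4−h4·(2M4+M5)/6=51/247
t_q=15/4 → seg 2, τ=3/4; S=-3+369/247·τ+1740/247·τ²+-46/13·τ³=4665/7904

  seg 0: a=-4 b=2334/247 c=0 d=-605/247
  seg 1: a=3 b=519/247 c=-1815/247 d=1185/494
  seg 2: a=-3 b=369/247 c=1740/247 d=-46/13
  seg 3: a=2 b=1227/247 c=-882/247 d=196/247
  seg 4: a=4 b=51/247 c=294/247 d=-98/247
S(15/4) = 4665/7904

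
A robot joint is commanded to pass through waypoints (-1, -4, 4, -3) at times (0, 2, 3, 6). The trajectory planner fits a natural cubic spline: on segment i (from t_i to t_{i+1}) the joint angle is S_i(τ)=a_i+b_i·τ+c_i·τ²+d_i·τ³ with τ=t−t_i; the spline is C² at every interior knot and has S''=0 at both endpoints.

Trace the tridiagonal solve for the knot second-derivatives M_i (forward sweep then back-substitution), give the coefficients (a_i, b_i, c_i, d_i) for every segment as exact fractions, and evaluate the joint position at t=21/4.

  seg 0: a=-1 b=-1459/282 c=0 d=259/282
  seg 1: a=-4 b=1649/282 c=259/47 d=-947/282
  seg 2: a=4 b=958/141 c=-429/94 d=143/282
S(21/4) = 11785/6016

Δ: Δ0=-3/2, Δ1=8, Δ2=-7/3
row 1: diag=6, rhs=57; c'=1/6, d'=19/2
row 2: denom=8−1·1/6=47/6; d'=(-62−1·19/2)/(47/6)=-429/47
back: M2=-429/47
back: M1=19/2−1/6·-429/47=518/47
M: M0=0, M1=518/47, M2=-429/47, M3=0
seg 0: a=-1, c=M0/2=0, d=(M1−M0)/(6·2)=259/282, b=Δ0−h0·(2M0+M1)/6=-1459/282
seg 1: a=-4, c=M1/2=259/47, d=(M2−M1)/(6·1)=-947/282, b=Δ1−h1·(2M1+M2)/6=1649/282
seg 2: a=4, c=M2/2=-429/94, d=(M3−M2)/(6·3)=143/282, b=Δ2−h2·(2M2+M3)/6=958/141
t_q=21/4 → seg 2, τ=9/4; S=4+958/141·τ+-429/94·τ²+143/282·τ³=11785/6016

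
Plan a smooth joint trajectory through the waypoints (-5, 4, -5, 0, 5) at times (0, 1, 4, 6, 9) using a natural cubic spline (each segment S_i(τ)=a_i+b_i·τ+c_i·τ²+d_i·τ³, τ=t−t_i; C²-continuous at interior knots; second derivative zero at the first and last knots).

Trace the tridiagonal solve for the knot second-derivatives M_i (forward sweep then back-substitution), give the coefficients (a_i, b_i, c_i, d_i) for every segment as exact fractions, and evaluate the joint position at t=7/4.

  seg 0: a=-5 b=3712/339 c=0 d=-661/339
  seg 1: a=4 b=1729/339 c=-661/113 d=3203/3051
  seg 2: a=-5 b=-560/339 c=1220/339 d=-2065/2712
  seg 3: a=0 b=815/226 c=-1315/1356 d=1315/12204
S(7/4) = 35999/7232

Δ: Δ0=9, Δ1=-3, Δ2=5/2, Δ3=5/3
row 1: diag=8, rhs=-72; c'=3/8, d'=-9
row 2: denom=10−3·3/8=71/8; d'=(33−3·-9)/(71/8)=480/71
row 3: denom=10−2·16/71=678/71; d'=(-5−2·480/71)/(678/71)=-1315/678
back: M3=-1315/678
back: M2=480/71−16/71·-1315/678=2440/339
back: M1=-9−3/8·2440/339=-1322/113
M: M0=0, M1=-1322/113, M2=2440/339, M3=-1315/678, M4=0
seg 0: a=-5, c=M0/2=0, d=(M1−M0)/(6·1)=-661/339, b=Δ0−h0·(2M0+M1)/6=3712/339
seg 1: a=4, c=M1/2=-661/113, d=(M2−M1)/(6·3)=3203/3051, b=Δ1−h1·(2M1+M2)/6=1729/339
seg 2: a=-5, c=M2/2=1220/339, d=(M3−M2)/(6·2)=-2065/2712, b=Δ2−h2·(2M2+M3)/6=-560/339
seg 3: a=0, c=M3/2=-1315/1356, d=(M4−M3)/(6·3)=1315/12204, b=Δ3−h3·(2M3+M4)/6=815/226
t_q=7/4 → seg 1, τ=3/4; S=4+1729/339·τ+-661/113·τ²+3203/3051·τ³=35999/7232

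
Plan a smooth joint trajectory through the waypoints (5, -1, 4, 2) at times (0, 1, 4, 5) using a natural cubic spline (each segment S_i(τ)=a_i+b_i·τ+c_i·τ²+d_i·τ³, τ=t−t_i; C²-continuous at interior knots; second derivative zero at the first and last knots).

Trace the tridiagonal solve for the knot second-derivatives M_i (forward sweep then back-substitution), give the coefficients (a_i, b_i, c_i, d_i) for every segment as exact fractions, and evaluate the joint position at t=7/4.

Δ: Δ0=-6, Δ1=5/3, Δ2=-2
row 1: diag=8, rhs=46; c'=3/8, d'=23/4
row 2: denom=8−3·3/8=55/8; d'=(-22−3·23/4)/(55/8)=-314/55
back: M2=-314/55
back: M1=23/4−3/8·-314/55=434/55
M: M0=0, M1=434/55, M2=-314/55, M3=0
seg 0: a=5, c=M0/2=0, d=(M1−M0)/(6·1)=217/165, b=Δ0−h0·(2M0+M1)/6=-1207/165
seg 1: a=-1, c=M1/2=217/55, d=(M2−M1)/(6·3)=-34/45, b=Δ1−h1·(2M1+M2)/6=-556/165
seg 2: a=4, c=M2/2=-157/55, d=(M3−M2)/(6·1)=157/165, b=Δ2−h2·(2M2+M3)/6=-16/165
t_q=7/4 → seg 1, τ=3/4; S=-1+-556/165·τ+217/55·τ²+-34/45·τ³=-2863/1760

  seg 0: a=5 b=-1207/165 c=0 d=217/165
  seg 1: a=-1 b=-556/165 c=217/55 d=-34/45
  seg 2: a=4 b=-16/165 c=-157/55 d=157/165
S(7/4) = -2863/1760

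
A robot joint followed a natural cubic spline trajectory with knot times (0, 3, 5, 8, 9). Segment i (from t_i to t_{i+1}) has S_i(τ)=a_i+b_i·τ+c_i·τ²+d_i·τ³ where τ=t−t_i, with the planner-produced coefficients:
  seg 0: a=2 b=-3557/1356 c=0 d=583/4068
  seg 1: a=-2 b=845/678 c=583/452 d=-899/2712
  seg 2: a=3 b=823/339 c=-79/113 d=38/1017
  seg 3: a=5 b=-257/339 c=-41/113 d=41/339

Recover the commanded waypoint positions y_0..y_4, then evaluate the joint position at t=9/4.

y_0 = S_0(0) = a_0 = 2
y_1 = S_1(0) = a_1 = -2
y_2 = S_2(0) = a_2 = 3
y_3 = S_3(0) = a_3 = 5
y_4 = S_3(1) = 4
t_q=9/4 is in segment 0 (τ=9/4); S_0(τ)=-65657/28928

y_0=2 y_1=-2 y_2=3 y_3=5 y_4=4
S(9/4) = -65657/28928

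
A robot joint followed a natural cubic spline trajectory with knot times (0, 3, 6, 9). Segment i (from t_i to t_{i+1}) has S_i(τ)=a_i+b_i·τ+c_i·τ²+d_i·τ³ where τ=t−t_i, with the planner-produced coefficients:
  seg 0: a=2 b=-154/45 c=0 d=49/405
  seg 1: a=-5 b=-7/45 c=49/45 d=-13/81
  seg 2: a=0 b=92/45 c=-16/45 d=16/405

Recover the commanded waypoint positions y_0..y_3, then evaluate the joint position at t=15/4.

y_0=2 y_1=-5 y_2=0 y_3=4
S(15/4) = -1463/320

y_0 = S_0(0) = a_0 = 2
y_1 = S_1(0) = a_1 = -5
y_2 = S_2(0) = a_2 = 0
y_3 = S_2(3) = 4
t_q=15/4 is in segment 1 (τ=3/4); S_1(τ)=-1463/320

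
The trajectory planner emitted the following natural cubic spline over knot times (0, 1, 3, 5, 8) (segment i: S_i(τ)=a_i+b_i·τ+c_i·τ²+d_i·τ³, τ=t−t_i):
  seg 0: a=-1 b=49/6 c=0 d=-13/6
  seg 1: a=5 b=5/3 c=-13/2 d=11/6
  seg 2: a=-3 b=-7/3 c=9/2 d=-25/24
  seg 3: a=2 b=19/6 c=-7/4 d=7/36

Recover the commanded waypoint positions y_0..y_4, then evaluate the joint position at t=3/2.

y_0 = S_0(0) = a_0 = -1
y_1 = S_1(0) = a_1 = 5
y_2 = S_2(0) = a_2 = -3
y_3 = S_3(0) = a_3 = 2
y_4 = S_3(3) = 1
t_q=3/2 is in segment 1 (τ=1/2); S_1(τ)=71/16

y_0=-1 y_1=5 y_2=-3 y_3=2 y_4=1
S(3/2) = 71/16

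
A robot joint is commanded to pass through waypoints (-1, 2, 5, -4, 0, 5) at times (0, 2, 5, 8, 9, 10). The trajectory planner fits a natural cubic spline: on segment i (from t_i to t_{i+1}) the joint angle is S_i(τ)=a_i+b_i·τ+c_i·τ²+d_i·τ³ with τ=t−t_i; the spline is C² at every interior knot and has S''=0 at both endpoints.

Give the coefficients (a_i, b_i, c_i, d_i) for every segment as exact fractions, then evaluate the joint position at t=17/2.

Δ: Δ0=3/2, Δ1=1, Δ2=-3, Δ3=4, Δ4=5
row 1: diag=10, rhs=-3; c'=3/10, d'=-3/10
row 2: denom=12−3·3/10=111/10; d'=(-24−3·-3/10)/(111/10)=-77/37
row 3: denom=8−3·10/37=266/37; d'=(42−3·-77/37)/(266/37)=255/38
row 4: denom=4−1·37/266=1027/266; d'=(6−1·255/38)/(1027/266)=-189/1027
back: M4=-189/1027
back: M3=255/38−37/266·-189/1027=6918/1027
back: M2=-77/37−10/37·6918/1027=-4007/1027
back: M1=-3/10−3/10·-4007/1027=894/1027
M: M0=0, M1=894/1027, M2=-4007/1027, M3=6918/1027, M4=-189/1027, M5=0
seg 0: a=-1, c=M0/2=0, d=(M1−M0)/(6·2)=149/2054, b=Δ0−h0·(2M0+M1)/6=2485/2054
seg 1: a=2, c=M1/2=447/1027, d=(M2−M1)/(6·3)=-377/1422, b=Δ1−h1·(2M1+M2)/6=4273/2054
seg 2: a=5, c=M2/2=-4007/2054, d=(M3−M2)/(6·3)=10925/18486, b=Δ2−h2·(2M2+M3)/6=-2533/1027
seg 3: a=-4, c=M3/2=3459/1027, d=(M4−M3)/(6·1)=-2369/2054, b=Δ3−h3·(2M3+M4)/6=3667/2054
seg 4: a=0, c=M4/2=-189/2054, d=(M5−M4)/(6·1)=63/2054, b=Δ4−h4·(2M4+M5)/6=5198/1027
t_q=17/2 → seg 3, τ=1/2; S=-4+3667/2054·τ+3459/1027·τ²+-2369/2054·τ³=-39593/16432

  seg 0: a=-1 b=2485/2054 c=0 d=149/2054
  seg 1: a=2 b=4273/2054 c=447/1027 d=-377/1422
  seg 2: a=5 b=-2533/1027 c=-4007/2054 d=10925/18486
  seg 3: a=-4 b=3667/2054 c=3459/1027 d=-2369/2054
  seg 4: a=0 b=5198/1027 c=-189/2054 d=63/2054
S(17/2) = -39593/16432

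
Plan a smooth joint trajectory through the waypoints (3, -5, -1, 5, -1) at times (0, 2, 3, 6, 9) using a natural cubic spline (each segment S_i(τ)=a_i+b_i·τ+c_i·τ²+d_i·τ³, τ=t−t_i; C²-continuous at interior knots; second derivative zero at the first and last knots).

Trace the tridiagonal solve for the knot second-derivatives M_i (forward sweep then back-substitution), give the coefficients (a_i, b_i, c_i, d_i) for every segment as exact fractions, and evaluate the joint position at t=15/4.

  seg 0: a=3 b=-576/85 c=0 d=59/85
  seg 1: a=-5 b=132/85 c=354/85 d=-146/85
  seg 2: a=-1 b=402/85 c=-84/85 d=4/153
  seg 3: a=5 b=-42/85 c=-64/85 d=64/765
S(15/4) = 2723/1360

Δ: Δ0=-4, Δ1=4, Δ2=2, Δ3=-2
row 1: diag=6, rhs=48; c'=1/6, d'=8
row 2: denom=8−1·1/6=47/6; d'=(-12−1·8)/(47/6)=-120/47
row 3: denom=12−3·18/47=510/47; d'=(-24−3·-120/47)/(510/47)=-128/85
back: M3=-128/85
back: M2=-120/47−18/47·-128/85=-168/85
back: M1=8−1/6·-168/85=708/85
M: M0=0, M1=708/85, M2=-168/85, M3=-128/85, M4=0
seg 0: a=3, c=M0/2=0, d=(M1−M0)/(6·2)=59/85, b=Δ0−h0·(2M0+M1)/6=-576/85
seg 1: a=-5, c=M1/2=354/85, d=(M2−M1)/(6·1)=-146/85, b=Δ1−h1·(2M1+M2)/6=132/85
seg 2: a=-1, c=M2/2=-84/85, d=(M3−M2)/(6·3)=4/153, b=Δ2−h2·(2M2+M3)/6=402/85
seg 3: a=5, c=M3/2=-64/85, d=(M4−M3)/(6·3)=64/765, b=Δ3−h3·(2M3+M4)/6=-42/85
t_q=15/4 → seg 2, τ=3/4; S=-1+402/85·τ+-84/85·τ²+4/153·τ³=2723/1360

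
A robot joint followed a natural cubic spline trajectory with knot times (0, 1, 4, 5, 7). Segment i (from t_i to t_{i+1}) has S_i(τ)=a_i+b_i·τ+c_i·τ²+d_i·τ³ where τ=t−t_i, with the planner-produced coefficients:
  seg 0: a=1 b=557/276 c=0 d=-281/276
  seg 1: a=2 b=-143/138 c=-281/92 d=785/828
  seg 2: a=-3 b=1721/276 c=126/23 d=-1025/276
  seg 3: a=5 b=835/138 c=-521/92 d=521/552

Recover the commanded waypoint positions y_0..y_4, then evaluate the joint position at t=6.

y_0 = S_0(0) = a_0 = 1
y_1 = S_1(0) = a_1 = 2
y_2 = S_2(0) = a_2 = -3
y_3 = S_3(0) = a_3 = 5
y_4 = S_3(2) = 2
t_q=6 is in segment 3 (τ=1); S_3(τ)=1165/184

y_0=1 y_1=2 y_2=-3 y_3=5 y_4=2
S(6) = 1165/184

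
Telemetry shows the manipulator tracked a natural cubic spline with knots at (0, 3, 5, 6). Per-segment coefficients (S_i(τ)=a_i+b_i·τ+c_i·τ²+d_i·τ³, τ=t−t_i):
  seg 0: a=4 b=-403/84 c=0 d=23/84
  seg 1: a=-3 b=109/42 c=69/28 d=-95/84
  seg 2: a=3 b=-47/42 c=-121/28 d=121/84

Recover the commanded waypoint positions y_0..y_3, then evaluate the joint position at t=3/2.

y_0 = S_0(0) = a_0 = 4
y_1 = S_1(0) = a_1 = -3
y_2 = S_2(0) = a_2 = 3
y_3 = S_2(1) = -1
t_q=3/2 is in segment 0 (τ=3/2); S_0(τ)=-509/224

y_0=4 y_1=-3 y_2=3 y_3=-1
S(3/2) = -509/224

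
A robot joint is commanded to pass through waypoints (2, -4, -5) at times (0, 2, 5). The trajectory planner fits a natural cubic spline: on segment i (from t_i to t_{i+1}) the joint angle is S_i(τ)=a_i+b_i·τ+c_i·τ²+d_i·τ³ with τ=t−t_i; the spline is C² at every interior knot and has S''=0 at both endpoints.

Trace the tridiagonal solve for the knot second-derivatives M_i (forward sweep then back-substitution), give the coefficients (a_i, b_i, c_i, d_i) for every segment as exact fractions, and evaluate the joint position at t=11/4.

Δ: Δ0=-3, Δ1=-1/3
row 1: diag=10, rhs=16; c'=3/10, d'=8/5
back: M1=8/5
M: M0=0, M1=8/5, M2=0
seg 0: a=2, c=M0/2=0, d=(M1−M0)/(6·2)=2/15, b=Δ0−h0·(2M0+M1)/6=-53/15
seg 1: a=-4, c=M1/2=4/5, d=(M2−M1)/(6·3)=-4/45, b=Δ1−h1·(2M1+M2)/6=-29/15
t_q=11/4 → seg 1, τ=3/4; S=-4+-29/15·τ+4/5·τ²+-4/45·τ³=-403/80

  seg 0: a=2 b=-53/15 c=0 d=2/15
  seg 1: a=-4 b=-29/15 c=4/5 d=-4/45
S(11/4) = -403/80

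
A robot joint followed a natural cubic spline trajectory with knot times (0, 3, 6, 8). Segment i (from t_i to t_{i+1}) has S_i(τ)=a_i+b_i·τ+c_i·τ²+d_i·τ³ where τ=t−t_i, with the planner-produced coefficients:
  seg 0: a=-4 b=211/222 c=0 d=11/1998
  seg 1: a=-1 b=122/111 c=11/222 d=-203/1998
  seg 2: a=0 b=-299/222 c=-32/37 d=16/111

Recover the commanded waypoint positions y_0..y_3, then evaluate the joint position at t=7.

y_0=-4 y_1=-1 y_2=0 y_3=-5
S(7) = -153/74

y_0 = S_0(0) = a_0 = -4
y_1 = S_1(0) = a_1 = -1
y_2 = S_2(0) = a_2 = 0
y_3 = S_2(2) = -5
t_q=7 is in segment 2 (τ=1); S_2(τ)=-153/74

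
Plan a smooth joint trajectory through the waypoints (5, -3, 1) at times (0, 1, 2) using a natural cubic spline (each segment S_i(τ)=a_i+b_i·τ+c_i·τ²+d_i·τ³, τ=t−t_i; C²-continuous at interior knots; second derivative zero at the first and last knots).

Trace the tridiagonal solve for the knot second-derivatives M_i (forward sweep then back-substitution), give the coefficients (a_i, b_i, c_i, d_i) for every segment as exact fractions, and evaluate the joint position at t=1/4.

Δ: Δ0=-8, Δ1=4
row 1: diag=4, rhs=72; c'=1/4, d'=18
back: M1=18
M: M0=0, M1=18, M2=0
seg 0: a=5, c=M0/2=0, d=(M1−M0)/(6·1)=3, b=Δ0−h0·(2M0+M1)/6=-11
seg 1: a=-3, c=M1/2=9, d=(M2−M1)/(6·1)=-3, b=Δ1−h1·(2M1+M2)/6=-2
t_q=1/4 → seg 0, τ=1/4; S=5+-11·τ+0·τ²+3·τ³=147/64

  seg 0: a=5 b=-11 c=0 d=3
  seg 1: a=-3 b=-2 c=9 d=-3
S(1/4) = 147/64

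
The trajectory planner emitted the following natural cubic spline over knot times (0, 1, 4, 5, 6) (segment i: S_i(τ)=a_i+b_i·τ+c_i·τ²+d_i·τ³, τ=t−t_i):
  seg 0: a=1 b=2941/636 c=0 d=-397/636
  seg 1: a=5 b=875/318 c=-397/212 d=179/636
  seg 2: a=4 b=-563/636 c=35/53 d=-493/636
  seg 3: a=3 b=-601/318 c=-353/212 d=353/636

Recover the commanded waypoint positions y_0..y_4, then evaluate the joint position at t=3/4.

y_0=1 y_1=5 y_2=4 y_3=3 y_4=0
S(3/4) = 57051/13568

y_0 = S_0(0) = a_0 = 1
y_1 = S_1(0) = a_1 = 5
y_2 = S_2(0) = a_2 = 4
y_3 = S_3(0) = a_3 = 3
y_4 = S_3(1) = 0
t_q=3/4 is in segment 0 (τ=3/4); S_0(τ)=57051/13568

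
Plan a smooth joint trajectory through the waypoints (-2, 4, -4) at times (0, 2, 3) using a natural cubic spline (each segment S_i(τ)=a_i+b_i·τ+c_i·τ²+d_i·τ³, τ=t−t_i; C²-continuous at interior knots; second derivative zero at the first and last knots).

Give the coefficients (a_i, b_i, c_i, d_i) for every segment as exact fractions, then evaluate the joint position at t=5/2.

Δ: Δ0=3, Δ1=-8
row 1: diag=6, rhs=-66; c'=1/6, d'=-11
back: M1=-11
M: M0=0, M1=-11, M2=0
seg 0: a=-2, c=M0/2=0, d=(M1−M0)/(6·2)=-11/12, b=Δ0−h0·(2M0+M1)/6=20/3
seg 1: a=4, c=M1/2=-11/2, d=(M2−M1)/(6·1)=11/6, b=Δ1−h1·(2M1+M2)/6=-13/3
t_q=5/2 → seg 1, τ=1/2; S=4+-13/3·τ+-11/2·τ²+11/6·τ³=11/16

  seg 0: a=-2 b=20/3 c=0 d=-11/12
  seg 1: a=4 b=-13/3 c=-11/2 d=11/6
S(5/2) = 11/16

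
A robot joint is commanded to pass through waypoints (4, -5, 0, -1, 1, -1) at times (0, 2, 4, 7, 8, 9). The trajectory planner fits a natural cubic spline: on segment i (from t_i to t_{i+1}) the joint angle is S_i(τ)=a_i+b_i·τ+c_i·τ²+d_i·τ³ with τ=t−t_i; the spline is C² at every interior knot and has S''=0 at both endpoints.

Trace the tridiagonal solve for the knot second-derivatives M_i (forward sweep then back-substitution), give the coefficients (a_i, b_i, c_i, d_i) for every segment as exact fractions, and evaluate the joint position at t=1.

Δ: Δ0=-9/2, Δ1=5/2, Δ2=-1/3, Δ3=2, Δ4=-2
row 1: diag=8, rhs=42; c'=1/4, d'=21/4
row 2: denom=10−2·1/4=19/2; d'=(-17−2·21/4)/(19/2)=-55/19
row 3: denom=8−3·6/19=134/19; d'=(14−3·-55/19)/(134/19)=431/134
row 4: denom=4−1·19/134=517/134; d'=(-24−1·431/134)/(517/134)=-3647/517
back: M4=-3647/517
back: M3=431/134−19/134·-3647/517=2180/517
back: M2=-55/19−6/19·2180/517=-2185/517
back: M1=21/4−1/4·-2185/517=6521/1034
M: M0=0, M1=6521/1034, M2=-2185/517, M3=2180/517, M4=-3647/517, M5=0
seg 0: a=4, c=M0/2=0, d=(M1−M0)/(6·2)=6521/12408, b=Δ0−h0·(2M0+M1)/6=-10240/1551
seg 1: a=-5, c=M1/2=6521/2068, d=(M2−M1)/(6·2)=-10891/12408, b=Δ1−h1·(2M1+M2)/6=-917/3102
seg 2: a=0, c=M2/2=-2185/1034, d=(M3−M2)/(6·3)=485/1034, b=Δ2−h2·(2M2+M3)/6=2768/1551
seg 3: a=-1, c=M3/2=1090/517, d=(M4−M3)/(6·1)=-5827/3102, b=Δ3−h3·(2M3+M4)/6=5491/3102
seg 4: a=1, c=M4/2=-3647/1034, d=(M5−M4)/(6·1)=3647/3102, b=Δ4−h4·(2M4+M5)/6=545/1551
t_q=1 → seg 0, τ=1; S=4+-10240/1551·τ+0·τ²+6521/12408·τ³=-8589/4136

  seg 0: a=4 b=-10240/1551 c=0 d=6521/12408
  seg 1: a=-5 b=-917/3102 c=6521/2068 d=-10891/12408
  seg 2: a=0 b=2768/1551 c=-2185/1034 d=485/1034
  seg 3: a=-1 b=5491/3102 c=1090/517 d=-5827/3102
  seg 4: a=1 b=545/1551 c=-3647/1034 d=3647/3102
S(1) = -8589/4136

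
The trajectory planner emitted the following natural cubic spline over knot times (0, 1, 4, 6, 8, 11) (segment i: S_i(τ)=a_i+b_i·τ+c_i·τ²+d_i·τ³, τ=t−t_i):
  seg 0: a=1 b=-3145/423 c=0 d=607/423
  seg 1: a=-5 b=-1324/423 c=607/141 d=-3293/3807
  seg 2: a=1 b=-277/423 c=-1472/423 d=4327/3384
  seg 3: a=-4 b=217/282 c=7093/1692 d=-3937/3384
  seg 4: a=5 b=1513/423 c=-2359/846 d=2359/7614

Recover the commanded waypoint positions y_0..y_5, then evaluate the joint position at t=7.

y_0=1 y_1=-5 y_2=1 y_3=-4 y_4=5 y_5=-1
S(7) = -683/3384

y_0 = S_0(0) = a_0 = 1
y_1 = S_1(0) = a_1 = -5
y_2 = S_2(0) = a_2 = 1
y_3 = S_3(0) = a_3 = -4
y_4 = S_4(0) = a_4 = 5
y_5 = S_4(3) = -1
t_q=7 is in segment 3 (τ=1); S_3(τ)=-683/3384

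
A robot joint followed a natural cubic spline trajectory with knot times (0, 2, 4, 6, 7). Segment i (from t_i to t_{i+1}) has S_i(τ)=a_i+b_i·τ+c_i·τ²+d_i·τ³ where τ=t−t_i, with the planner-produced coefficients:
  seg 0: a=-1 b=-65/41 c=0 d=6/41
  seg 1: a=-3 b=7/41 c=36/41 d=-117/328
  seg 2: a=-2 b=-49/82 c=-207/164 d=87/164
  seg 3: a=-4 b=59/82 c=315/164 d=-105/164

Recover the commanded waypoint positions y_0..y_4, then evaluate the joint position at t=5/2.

y_0 = S_0(0) = a_0 = -1
y_1 = S_1(0) = a_1 = -3
y_2 = S_2(0) = a_2 = -2
y_3 = S_3(0) = a_3 = -4
y_4 = S_3(1) = -2
t_q=5/2 is in segment 1 (τ=1/2); S_1(τ)=-7189/2624

y_0=-1 y_1=-3 y_2=-2 y_3=-4 y_4=-2
S(5/2) = -7189/2624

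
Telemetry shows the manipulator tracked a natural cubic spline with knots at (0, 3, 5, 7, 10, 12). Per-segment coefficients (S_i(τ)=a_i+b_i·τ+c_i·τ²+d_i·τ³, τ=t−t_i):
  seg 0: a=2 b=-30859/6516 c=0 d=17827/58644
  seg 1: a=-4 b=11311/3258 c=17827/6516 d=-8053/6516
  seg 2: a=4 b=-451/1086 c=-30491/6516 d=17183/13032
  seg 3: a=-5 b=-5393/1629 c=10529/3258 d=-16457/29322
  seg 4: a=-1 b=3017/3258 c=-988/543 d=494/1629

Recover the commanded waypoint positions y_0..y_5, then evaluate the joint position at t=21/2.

y_0=2 y_1=-4 y_2=4 y_3=-5 y_4=-1 y_5=-4
S(21/2) = -518/543

y_0 = S_0(0) = a_0 = 2
y_1 = S_1(0) = a_1 = -4
y_2 = S_2(0) = a_2 = 4
y_3 = S_3(0) = a_3 = -5
y_4 = S_4(0) = a_4 = -1
y_5 = S_4(2) = -4
t_q=21/2 is in segment 4 (τ=1/2); S_4(τ)=-518/543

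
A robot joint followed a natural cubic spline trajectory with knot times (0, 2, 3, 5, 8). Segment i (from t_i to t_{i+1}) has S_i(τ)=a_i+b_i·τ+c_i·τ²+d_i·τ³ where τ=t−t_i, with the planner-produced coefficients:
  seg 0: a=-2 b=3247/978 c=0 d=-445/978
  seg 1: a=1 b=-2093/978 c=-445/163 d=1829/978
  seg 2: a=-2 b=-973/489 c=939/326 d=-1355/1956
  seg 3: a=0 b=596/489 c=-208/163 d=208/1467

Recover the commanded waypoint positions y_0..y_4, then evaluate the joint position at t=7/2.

y_0 = S_0(0) = a_0 = -2
y_1 = S_1(0) = a_1 = 1
y_2 = S_2(0) = a_2 = -2
y_3 = S_3(0) = a_3 = 0
y_4 = S_3(3) = -4
t_q=7/2 is in segment 2 (τ=1/2); S_2(τ)=-12317/5216

y_0=-2 y_1=1 y_2=-2 y_3=0 y_4=-4
S(7/2) = -12317/5216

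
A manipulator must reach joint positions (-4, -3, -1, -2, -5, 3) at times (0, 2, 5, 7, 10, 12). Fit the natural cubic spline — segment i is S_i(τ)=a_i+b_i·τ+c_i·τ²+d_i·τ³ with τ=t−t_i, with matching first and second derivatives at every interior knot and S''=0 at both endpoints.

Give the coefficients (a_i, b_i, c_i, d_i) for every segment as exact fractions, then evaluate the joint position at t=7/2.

  seg 0: a=-4 b=2169/5254 c=0 d=229/10508
  seg 1: a=-3 b=3543/5254 c=687/5254 d=-3152/70929
  seg 2: a=-1 b=1361/5254 c=-4243/15762 d=-47/852
  seg 3: a=-2 b=-23323/15762 c=-4730/7881 d=35941/141858
  seg 4: a=-5 b=13870/7881 c=8827/5254 d=-8827/31524
S(7/2) = -38759/21016

Δ: Δ0=1/2, Δ1=2/3, Δ2=-1/2, Δ3=-1, Δ4=4
row 1: diag=10, rhs=1; c'=3/10, d'=1/10
row 2: denom=10−3·3/10=91/10; d'=(-7−3·1/10)/(91/10)=-73/91
row 3: denom=10−2·20/91=870/91; d'=(-3−2·-73/91)/(870/91)=-127/870
row 4: denom=10−3·91/290=2627/290; d'=(30−3·-127/870)/(2627/290)=8827/2627
back: M4=8827/2627
back: M3=-127/870−91/290·8827/2627=-9460/7881
back: M2=-73/91−20/91·-9460/7881=-4243/7881
back: M1=1/10−3/10·-4243/7881=687/2627
M: M0=0, M1=687/2627, M2=-4243/7881, M3=-9460/7881, M4=8827/2627, M5=0
seg 0: a=-4, c=M0/2=0, d=(M1−M0)/(6·2)=229/10508, b=Δ0−h0·(2M0+M1)/6=2169/5254
seg 1: a=-3, c=M1/2=687/5254, d=(M2−M1)/(6·3)=-3152/70929, b=Δ1−h1·(2M1+M2)/6=3543/5254
seg 2: a=-1, c=M2/2=-4243/15762, d=(M3−M2)/(6·2)=-47/852, b=Δ2−h2·(2M2+M3)/6=1361/5254
seg 3: a=-2, c=M3/2=-4730/7881, d=(M4−M3)/(6·3)=35941/141858, b=Δ3−h3·(2M3+M4)/6=-23323/15762
seg 4: a=-5, c=M4/2=8827/5254, d=(M5−M4)/(6·2)=-8827/31524, b=Δ4−h4·(2M4+M5)/6=13870/7881
t_q=7/2 → seg 1, τ=3/2; S=-3+3543/5254·τ+687/5254·τ²+-3152/70929·τ³=-38759/21016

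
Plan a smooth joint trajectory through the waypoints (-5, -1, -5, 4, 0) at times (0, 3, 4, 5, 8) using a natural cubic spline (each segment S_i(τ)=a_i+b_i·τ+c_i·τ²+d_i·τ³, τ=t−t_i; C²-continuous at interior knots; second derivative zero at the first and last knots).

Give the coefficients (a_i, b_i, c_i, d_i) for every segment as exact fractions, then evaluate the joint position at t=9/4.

Δ: Δ0=4/3, Δ1=-4, Δ2=9, Δ3=-4/3
row 1: diag=8, rhs=-32; c'=1/8, d'=-4
row 2: denom=4−1·1/8=31/8; d'=(78−1·-4)/(31/8)=656/31
row 3: denom=8−1·8/31=240/31; d'=(-62−1·656/31)/(240/31)=-1289/120
back: M3=-1289/120
back: M2=656/31−8/31·-1289/120=359/15
back: M1=-4−1/8·359/15=-839/120
M: M0=0, M1=-839/120, M2=359/15, M3=-1289/120, M4=0
seg 0: a=-5, c=M0/2=0, d=(M1−M0)/(6·3)=-839/2160, b=Δ0−h0·(2M0+M1)/6=1159/240
seg 1: a=-1, c=M1/2=-839/240, d=(M2−M1)/(6·1)=1237/240, b=Δ1−h1·(2M1+M2)/6=-679/120
seg 2: a=-5, c=M2/2=359/30, d=(M3−M2)/(6·1)=-1387/240, b=Δ2−h2·(2M2+M3)/6=45/16
seg 3: a=4, c=M3/2=-1289/240, d=(M4−M3)/(6·3)=1289/2160, b=Δ3−h3·(2M3+M4)/6=1129/120
t_q=9/4 → seg 0, τ=9/4; S=-5+1159/240·τ+0·τ²+-839/2160·τ³=7379/5120

  seg 0: a=-5 b=1159/240 c=0 d=-839/2160
  seg 1: a=-1 b=-679/120 c=-839/240 d=1237/240
  seg 2: a=-5 b=45/16 c=359/30 d=-1387/240
  seg 3: a=4 b=1129/120 c=-1289/240 d=1289/2160
S(9/4) = 7379/5120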